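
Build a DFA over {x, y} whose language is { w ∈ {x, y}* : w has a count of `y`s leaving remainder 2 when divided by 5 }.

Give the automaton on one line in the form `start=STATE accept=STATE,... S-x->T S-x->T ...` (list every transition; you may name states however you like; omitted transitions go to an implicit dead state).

Keep the running count of `y`s modulo 5: each `y` advances along the cycle q0 → q1 → q2 → q3 → q4 → q0 while other symbols loop. Accept at q2.
        x   y  
>  q0   q0  q1 
   q1   q1  q2 
 * q2   q2  q3 
   q3   q3  q4 
   q4   q4  q0 
(> = start, * = accepting)

start=q0 accept=q2 q0-x->q0 q0-y->q1 q1-x->q1 q1-y->q2 q2-x->q2 q2-y->q3 q3-x->q3 q3-y->q4 q4-x->q4 q4-y->q0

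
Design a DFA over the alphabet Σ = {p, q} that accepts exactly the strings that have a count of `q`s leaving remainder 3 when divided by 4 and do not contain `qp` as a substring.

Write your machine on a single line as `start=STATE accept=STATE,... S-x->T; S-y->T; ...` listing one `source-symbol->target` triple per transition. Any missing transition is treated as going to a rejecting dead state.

start=s0; accept=s5; s0-p->s0; s0-q->s1; s1-p->s2; s1-q->s3; s2-p->s2; s2-q->s4; s3-p->s4; s3-q->s5; s4-p->s4; s4-q->s6; s5-p->s6; s5-q->s7; s6-p->s6; s6-q->s8; s7-p->s8; s7-q->s1; s8-p->s8; s8-q->s2

Run two small machines in parallel and take their product. One (4 states) tracks the count of `q`s modulo 4; the other (3 states) tracks partial matches of the forbidden pattern `qp`. Each combined state is a pair, one component from each; accept when both components accept.
9 states suffice.
        p   q  
>  s0   s0  s1 
   s1   s2  s3 
   s2   s2  s4 
   s3   s4  s5 
   s4   s4  s6 
 * s5   s6  s7 
   s6   s6  s8 
   s7   s8  s1 
   s8   s8  s2 
(> = start, * = accepting)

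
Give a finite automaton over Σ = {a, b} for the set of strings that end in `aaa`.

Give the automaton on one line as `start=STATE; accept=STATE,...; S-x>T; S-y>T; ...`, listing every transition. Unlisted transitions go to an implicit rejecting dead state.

Let each state record the length of the longest suffix of the input read so far that is also a prefix of `aaa`. q1 means the last symbol is `a`; q2 means the last 2 symbols are `aa`; q3 means the last 3 symbols are `aaa`. Accept only at q3, where the string currently ends in `aaa`.
A 4-state machine:
        a   b  
>  q0   q1  q0 
   q1   q2  q0 
   q2   q3  q0 
 * q3   q3  q0 
(> = start, * = accepting)

start=q0; accept=q3; q0-a>q1; q0-b>q0; q1-a>q2; q1-b>q0; q2-a>q3; q2-b>q0; q3-a>q3; q3-b>q0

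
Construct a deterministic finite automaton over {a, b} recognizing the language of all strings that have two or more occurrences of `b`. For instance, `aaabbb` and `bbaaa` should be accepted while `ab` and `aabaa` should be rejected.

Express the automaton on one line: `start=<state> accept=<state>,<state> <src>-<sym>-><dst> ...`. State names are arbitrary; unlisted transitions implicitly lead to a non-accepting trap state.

Only the number of `b`s matters, and only up to 3. Make a chain S0 → S1 → S2 → S3 advanced by each `b` (with S3 absorbing); every other symbol self-loops. The accepting set is {S2, S3}.
        a   b  
>  S0   S0  S1 
   S1   S1  S2 
 * S2   S2  S3 
 * S3   S3  S3 
(> = start, * = accepting)

start=S0 accept=S2,S3 S0-a->S0 S0-b->S1 S1-a->S1 S1-b->S2 S2-a->S2 S2-b->S3 S3-a->S3 S3-b->S3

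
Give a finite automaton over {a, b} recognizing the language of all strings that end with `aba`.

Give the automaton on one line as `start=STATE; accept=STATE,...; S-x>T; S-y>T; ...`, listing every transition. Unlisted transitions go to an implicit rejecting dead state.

start=S0; accept=S3; S0-a>S1; S0-b>S0; S1-a>S1; S1-b>S2; S2-a>S3; S2-b>S0; S3-a>S1; S3-b>S2

Remember how much of `aba` the current input suffix matches. State S0 means no match yet; S1 means the last symbol is `a`; S2 means the last 2 symbols are `ab`; S3 means the last 3 symbols are `aba`. Only S3 accepts. On a mismatch, fall back to the longest proper suffix that is still a prefix of `aba`.
With 4 states:
        a   b  
>  S0   S1  S0 
   S1   S1  S2 
   S2   S3  S0 
 * S3   S1  S2 
(> = start, * = accepting)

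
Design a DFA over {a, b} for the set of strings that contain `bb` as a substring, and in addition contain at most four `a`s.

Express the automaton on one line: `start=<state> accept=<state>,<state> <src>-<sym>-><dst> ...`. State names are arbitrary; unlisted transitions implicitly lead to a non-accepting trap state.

start=s0 accept=s5,s8,s11,s14,s16 s0-a->s1 s0-b->s2 s1-a->s3 s1-b->s4 s2-a->s1 s2-b->s5 s3-a->s6 s3-b->s7 s4-a->s3 s4-b->s8 s5-a->s8 s5-b->s5 s6-a->s9 s6-b->s10 s7-a->s6 s7-b->s11 s8-a->s11 s8-b->s8 s9-a->s12 s9-b->s13 s10-a->s9 s10-b->s14 s11-a->s14 s11-b->s11 s12-a->s12 s12-b->s15 s13-a->s12 s13-b->s16 s14-a->s16 s14-b->s14 s15-a->s12 s15-b->s17 s16-a->s17 s16-b->s16 s17-a->s17 s17-b->s17

Run two small machines in parallel and take their product. The first has 3 states tracking whether and how much of `bb` has been seen; the second has 6 states tracking the count of `a`s, saturating at 5. A product state is a pair (one from each), accepting exactly when both do.
An 18-state machine:
          a    b  
>  s0     s1   s2 
   s1     s3   s4 
   s2     s1   s5 
   s3     s6   s7 
   s4     s3   s8 
 * s5     s8   s5 
   s6     s9  s10 
   s7     s6  s11 
 * s8    s11   s8 
   s9    s12  s13 
   s10    s9  s14 
 * s11   s14  s11 
   s12   s12  s15 
   s13   s12  s16 
 * s14   s16  s14 
   s15   s12  s17 
 * s16   s17  s16 
   s17   s17  s17 
(> = start, * = accepting)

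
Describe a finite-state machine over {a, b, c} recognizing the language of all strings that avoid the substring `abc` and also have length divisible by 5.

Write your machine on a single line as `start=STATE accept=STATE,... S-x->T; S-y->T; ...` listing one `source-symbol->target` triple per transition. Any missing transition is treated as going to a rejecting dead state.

start=q0; accept=q0,q14,q15; q0-a->q1; q0-b->q2; q0-c->q2; q1-a->q3; q1-b->q4; q1-c->q5; q2-a->q3; q2-b->q5; q2-c->q5; q3-a->q6; q3-b->q7; q3-c->q8; q4-a->q6; q4-b->q8; q4-c->q9; q5-a->q6; q5-b->q8; q5-c->q8; q6-a->q10; q6-b->q11; q6-c->q12; q7-a->q10; q7-b->q12; q7-c->q13; q8-a->q10; q8-b->q12; q8-c->q12; q9-a->q13; q9-b->q13; q9-c->q13; q10-a->q14; q10-b->q15; q10-c->q0; q11-a->q14; q11-b->q0; q11-c->q16; q12-a->q14; q12-b->q0; q12-c->q0; q13-a->q16; q13-b->q16; q13-c->q16; q14-a->q1; q14-b->q17; q14-c->q2; q15-a->q1; q15-b->q2; q15-c->q18; q16-a->q18; q16-b->q18; q16-c->q18; q17-a->q3; q17-b->q5; q17-c->q19; q18-a->q19; q18-b->q19; q18-c->q19; q19-a->q9; q19-b->q9; q19-c->q9

Build one automaton per condition and run them in lockstep. The first has 4 states tracking partial matches of the forbidden pattern `abc`; the second has 5 states tracking the input length modulo 5. A product state is a pair (one from each), accepting exactly when both do.
          a    b    c  
>* q0     q1   q2   q2 
   q1     q3   q4   q5 
   q2     q3   q5   q5 
   q3     q6   q7   q8 
   q4     q6   q8   q9 
   q5     q6   q8   q8 
   q6    q10  q11  q12 
   q7    q10  q12  q13 
   q8    q10  q12  q12 
   q9    q13  q13  q13 
   q10   q14  q15   q0 
   q11   q14   q0  q16 
   q12   q14   q0   q0 
   q13   q16  q16  q16 
 * q14    q1  q17   q2 
 * q15    q1   q2  q18 
   q16   q18  q18  q18 
   q17    q3   q5  q19 
   q18   q19  q19  q19 
   q19    q9   q9   q9 
(> = start, * = accepting)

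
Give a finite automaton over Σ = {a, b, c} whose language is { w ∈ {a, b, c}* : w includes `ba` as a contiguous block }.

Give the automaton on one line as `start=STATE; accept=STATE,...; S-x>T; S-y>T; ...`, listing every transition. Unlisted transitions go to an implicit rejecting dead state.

Track how much of `ba` has been matched so far: state s0 is no progress, s2 is the absorbing accept state reached once `ba` has occurred. Intermediate states record partial matches; on a mismatch, fall back to the longest reusable overlap.
With 3 states:
        a   b   c  
>  s0   s0  s1  s0 
   s1   s2  s1  s0 
 * s2   s2  s2  s2 
(> = start, * = accepting)

start=s0; accept=s2; s0-a>s0; s0-b>s1; s0-c>s0; s1-a>s2; s1-b>s1; s1-c>s0; s2-a>s2; s2-b>s2; s2-c>s2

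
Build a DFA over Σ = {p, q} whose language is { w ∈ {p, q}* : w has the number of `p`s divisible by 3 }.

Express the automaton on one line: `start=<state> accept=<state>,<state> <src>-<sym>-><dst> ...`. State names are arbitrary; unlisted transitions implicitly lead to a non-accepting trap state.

start=A accept=A A-p->B A-q->A B-p->C B-q->B C-p->A C-q->C

The only thing that matters is how many `p`s have appeared, reduced mod 3. Use one state per residue: A for 0, …, C for 2. Reading `p` moves to the next residue; anything else stays put. A is accepting.
       p  q 
>* A   B  A 
   B   C  B 
   C   A  C 
(> = start, * = accepting)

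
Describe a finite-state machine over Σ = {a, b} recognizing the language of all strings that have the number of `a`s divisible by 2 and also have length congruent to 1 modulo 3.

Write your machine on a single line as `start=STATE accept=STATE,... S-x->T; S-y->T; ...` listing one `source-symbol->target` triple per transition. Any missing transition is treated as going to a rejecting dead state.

start=s0; accept=s2; s0-a->s1; s0-b->s2; s1-a->s3; s1-b->s4; s2-a->s4; s2-b->s3; s3-a->s5; s3-b->s0; s4-a->s0; s4-b->s5; s5-a->s2; s5-b->s1

Build one automaton per condition and run them in lockstep. The first has 2 states tracking the count of `a`s modulo 2; the second has 3 states tracking the input length modulo 3. A product state is a pair (one from each), accepting exactly when both do.
        a   b  
>  s0   s1  s2 
   s1   s3  s4 
 * s2   s4  s3 
   s3   s5  s0 
   s4   s0  s5 
   s5   s2  s1 
(> = start, * = accepting)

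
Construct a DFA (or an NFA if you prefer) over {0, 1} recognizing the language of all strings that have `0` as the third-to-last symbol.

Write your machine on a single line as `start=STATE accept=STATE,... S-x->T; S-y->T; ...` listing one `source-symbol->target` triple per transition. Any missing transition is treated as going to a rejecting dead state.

A DFA must remember the last 3 symbols (since which symbol is third-to-last isn't known until the input ends). Use one state per possible window of the last ≤3 symbols; accept from those whose window starts with `0`.
          0    1  
>  q0     q1   q2 
   q1     q3   q4 
   q2     q5   q6 
   q3     q7   q8 
   q4     q9  q10 
   q5    q11  q12 
   q6    q13  q14 
 * q7     q7   q8 
 * q8     q9  q10 
 * q9    q11  q12 
 * q10   q13  q14 
   q11    q7   q8 
   q12    q9  q10 
   q13   q11  q12 
   q14   q13  q14 
(> = start, * = accepting)

start=q0; accept=q7,q8,q9,q10; q0-0->q1; q0-1->q2; q1-0->q3; q1-1->q4; q2-0->q5; q2-1->q6; q3-0->q7; q3-1->q8; q4-0->q9; q4-1->q10; q5-0->q11; q5-1->q12; q6-0->q13; q6-1->q14; q7-0->q7; q7-1->q8; q8-0->q9; q8-1->q10; q9-0->q11; q9-1->q12; q10-0->q13; q10-1->q14; q11-0->q7; q11-1->q8; q12-0->q9; q12-1->q10; q13-0->q11; q13-1->q12; q14-0->q13; q14-1->q14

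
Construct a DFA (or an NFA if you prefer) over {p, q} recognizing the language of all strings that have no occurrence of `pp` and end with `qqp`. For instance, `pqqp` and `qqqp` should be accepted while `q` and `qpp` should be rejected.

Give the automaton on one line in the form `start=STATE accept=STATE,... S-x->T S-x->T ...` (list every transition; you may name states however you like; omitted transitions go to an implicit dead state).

Run two small machines in parallel and take their product. One (3 states) tracks partial matches of the forbidden pattern `pp`; the other (4 states) tracks how much of the suffix `qqp` has currently been matched. Each combined state is a pair, one component from each; accept when both components accept.
With 9 states:
       p  q 
>  A   B  C 
   B   D  C 
   C   B  E 
   D   D  F 
   E   G  E 
   F   D  H 
 * G   D  C 
   H   I  H 
   I   D  F 
(> = start, * = accepting)

start=A accept=G A-p->B A-q->C B-p->D B-q->C C-p->B C-q->E D-p->D D-q->F E-p->G E-q->E F-p->D F-q->H G-p->D G-q->C H-p->I H-q->H I-p->D I-q->F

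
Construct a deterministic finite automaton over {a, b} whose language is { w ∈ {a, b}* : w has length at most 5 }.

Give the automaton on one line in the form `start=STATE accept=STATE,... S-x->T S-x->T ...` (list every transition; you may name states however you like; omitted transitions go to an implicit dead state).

start=S0 accept=S0,S1,S2,S3,S4,S5 S0-a->S1 S0-b->S1 S1-a->S2 S1-b->S2 S2-a->S3 S2-b->S3 S3-a->S4 S3-b->S4 S4-a->S5 S4-b->S5 S5-a->S6 S5-b->S6 S6-a->S6 S6-b->S6

We only need to distinguish lengths 0, 1, …, 5, and '>5'. Chain S0 → S1 → S2 → S3 → S4 → S5 → S6 on every symbol, with S6 looping. Accepting states: {S0, S1, S2, S3, S4, S5}.
With 7 states:
        a   b  
>* S0   S1  S1 
 * S1   S2  S2 
 * S2   S3  S3 
 * S3   S4  S4 
 * S4   S5  S5 
 * S5   S6  S6 
   S6   S6  S6 
(> = start, * = accepting)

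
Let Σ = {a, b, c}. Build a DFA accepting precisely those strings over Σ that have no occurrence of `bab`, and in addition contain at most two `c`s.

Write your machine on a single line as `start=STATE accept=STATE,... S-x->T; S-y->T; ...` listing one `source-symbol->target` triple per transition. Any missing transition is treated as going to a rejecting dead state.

Run two small machines in parallel and take their product. The first has 4 states tracking partial matches of the forbidden pattern `bab`; the second has 4 states tracking the count of `c`s, saturating at 3. A product state is a pair (one from each), accepting exactly when both do.
          a    b    c  
>* s0     s0   s1   s2 
 * s1     s3   s1   s2 
 * s2     s2   s4   s5 
 * s3     s0   s6   s2 
 * s4     s7   s4   s5 
 * s5     s5   s8   s9 
   s6     s6   s6  s10 
 * s7     s2  s10   s5 
 * s8    s11   s8   s9 
   s9     s9  s12   s9 
   s10   s10  s10  s13 
 * s11    s5  s13   s9 
   s12   s14  s12   s9 
   s13   s13  s13  s15 
   s14    s9  s15   s9 
   s15   s15  s15  s15 
(> = start, * = accepting)

start=s0; accept=s0,s1,s2,s3,s4,s5,s7,s8,s11; s0-a->s0; s0-b->s1; s0-c->s2; s1-a->s3; s1-b->s1; s1-c->s2; s2-a->s2; s2-b->s4; s2-c->s5; s3-a->s0; s3-b->s6; s3-c->s2; s4-a->s7; s4-b->s4; s4-c->s5; s5-a->s5; s5-b->s8; s5-c->s9; s6-a->s6; s6-b->s6; s6-c->s10; s7-a->s2; s7-b->s10; s7-c->s5; s8-a->s11; s8-b->s8; s8-c->s9; s9-a->s9; s9-b->s12; s9-c->s9; s10-a->s10; s10-b->s10; s10-c->s13; s11-a->s5; s11-b->s13; s11-c->s9; s12-a->s14; s12-b->s12; s12-c->s9; s13-a->s13; s13-b->s13; s13-c->s15; s14-a->s9; s14-b->s15; s14-c->s9; s15-a->s15; s15-b->s15; s15-c->s15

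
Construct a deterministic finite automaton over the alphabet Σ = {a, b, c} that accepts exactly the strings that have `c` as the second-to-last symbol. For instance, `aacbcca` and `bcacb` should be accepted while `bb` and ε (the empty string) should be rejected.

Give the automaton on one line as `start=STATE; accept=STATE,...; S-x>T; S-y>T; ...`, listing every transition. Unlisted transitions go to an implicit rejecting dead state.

A DFA must remember the last 2 symbols (since which symbol is second-to-last isn't known until the input ends). Use one state per possible window of the last ≤2 symbols; accept from those whose window starts with `c`.
          a    b    c  
>  q0     q1   q2   q3 
   q1     q4   q5   q6 
   q2     q7   q8   q9 
   q3    q10  q11  q12 
   q4     q4   q5   q6 
   q5     q7   q8   q9 
   q6    q10  q11  q12 
   q7     q4   q5   q6 
   q8     q7   q8   q9 
   q9    q10  q11  q12 
 * q10    q4   q5   q6 
 * q11    q7   q8   q9 
 * q12   q10  q11  q12 
(> = start, * = accepting)

start=q0; accept=q10,q11,q12; q0-a>q1; q0-b>q2; q0-c>q3; q1-a>q4; q1-b>q5; q1-c>q6; q2-a>q7; q2-b>q8; q2-c>q9; q3-a>q10; q3-b>q11; q3-c>q12; q4-a>q4; q4-b>q5; q4-c>q6; q5-a>q7; q5-b>q8; q5-c>q9; q6-a>q10; q6-b>q11; q6-c>q12; q7-a>q4; q7-b>q5; q7-c>q6; q8-a>q7; q8-b>q8; q8-c>q9; q9-a>q10; q9-b>q11; q9-c>q12; q10-a>q4; q10-b>q5; q10-c>q6; q11-a>q7; q11-b>q8; q11-c>q9; q12-a>q10; q12-b>q11; q12-c>q12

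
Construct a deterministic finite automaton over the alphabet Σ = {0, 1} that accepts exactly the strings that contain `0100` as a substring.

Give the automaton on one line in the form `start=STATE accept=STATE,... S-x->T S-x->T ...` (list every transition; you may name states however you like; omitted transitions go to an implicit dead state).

start=A accept=E A-0->B A-1->A B-0->B B-1->C C-0->D C-1->A D-0->E D-1->C E-0->E E-1->E

States A..D record the length of the longest prefix of `0100` that matches the current input suffix. Reaching E means `0100` has been seen, and we stay there forever. Accept from E.
5 states suffice.
       0  1 
>  A   B  A 
   B   B  C 
   C   D  A 
   D   E  C 
 * E   E  E 
(> = start, * = accepting)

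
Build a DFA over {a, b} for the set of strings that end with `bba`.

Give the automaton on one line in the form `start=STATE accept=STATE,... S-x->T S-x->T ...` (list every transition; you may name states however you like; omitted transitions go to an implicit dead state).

start=S0 accept=S3 S0-a->S0 S0-b->S1 S1-a->S0 S1-b->S2 S2-a->S3 S2-b->S2 S3-a->S0 S3-b->S1

Let each state record the length of the longest suffix of the input read so far that is also a prefix of `bba`. S1 means the last symbol is `b`; S2 means the last 2 symbols are `bb`; S3 means the last 3 symbols are `bba`. Accept only at S3, where the string currently ends in `bba`.
4 states suffice.
        a   b  
>  S0   S0  S1 
   S1   S0  S2 
   S2   S3  S2 
 * S3   S0  S1 
(> = start, * = accepting)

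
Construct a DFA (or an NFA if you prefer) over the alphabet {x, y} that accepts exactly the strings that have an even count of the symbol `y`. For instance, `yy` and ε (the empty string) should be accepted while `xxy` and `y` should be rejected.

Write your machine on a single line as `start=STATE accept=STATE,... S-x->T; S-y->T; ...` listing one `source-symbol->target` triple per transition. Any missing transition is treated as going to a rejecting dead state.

start=q0; accept=q0; q0-x->q0; q0-y->q1; q1-x->q1; q1-y->q0

The only thing that matters is how many `y`s have appeared, reduced mod 2. Use one state per residue: q0 for 0, …, q1 for 1. Reading `y` moves to the next residue; anything else stays put. q0 is accepting.
A 2-state machine:
        x   y  
>* q0   q0  q1 
   q1   q1  q0 
(> = start, * = accepting)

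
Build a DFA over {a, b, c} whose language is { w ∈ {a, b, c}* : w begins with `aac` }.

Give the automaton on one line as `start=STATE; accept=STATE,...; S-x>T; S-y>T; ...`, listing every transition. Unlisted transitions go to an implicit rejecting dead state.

start=q0; accept=q3; q0-a>q1; q0-b>q4; q0-c>q4; q1-a>q2; q1-b>q4; q1-c>q4; q2-a>q4; q2-b>q4; q2-c>q3; q3-a>q3; q3-b>q3; q3-c>q3; q4-a>q4; q4-b>q4; q4-c>q4

Check the first 3 symbols one by one: q0 through q2 record how many have matched `aac` so far; any wrong symbol goes to the dead state q4. After all 3 match we enter the accepting sink q3.
5 states suffice.
        a   b   c  
>  q0   q1  q4  q4 
   q1   q2  q4  q4 
   q2   q4  q4  q3 
 * q3   q3  q3  q3 
   q4   q4  q4  q4 
(> = start, * = accepting)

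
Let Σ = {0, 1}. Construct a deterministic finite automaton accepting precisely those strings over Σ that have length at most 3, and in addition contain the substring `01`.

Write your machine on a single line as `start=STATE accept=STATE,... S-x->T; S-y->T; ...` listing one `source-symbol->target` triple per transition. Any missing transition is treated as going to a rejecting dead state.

start=q0; accept=q4,q6; q0-0->q1; q0-1->q2; q1-0->q3; q1-1->q4; q2-0->q3; q2-1->q5; q3-0->q5; q3-1->q6; q4-0->q6; q4-1->q6; q5-0->q5; q5-1->q5; q6-0->q5; q6-1->q5

Handle the two conditions separately and then intersect. One (5 states) tracks the input length, saturating at 4; the other (3 states) tracks whether and how much of `01` has been seen. Each combined state is a pair, one component from each; accept when both components accept. After merging equivalent states the machine shrinks.
With 7 states:
        0   1  
>  q0   q1  q2 
   q1   q3  q4 
   q2   q3  q5 
   q3   q5  q6 
 * q4   q6  q6 
   q5   q5  q5 
 * q6   q5  q5 
(> = start, * = accepting)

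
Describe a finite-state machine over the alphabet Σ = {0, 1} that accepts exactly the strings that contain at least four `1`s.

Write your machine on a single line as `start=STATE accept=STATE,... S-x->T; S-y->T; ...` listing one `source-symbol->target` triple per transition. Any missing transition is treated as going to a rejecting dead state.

Count `1`s, saturating at 5: states s0 through s4 mean 0 through 4 `1`s seen; s5 means more than 4. Each `1` increments (capped at s5); other symbols loop. Accept from {s4, s5}.
With 6 states:
        0   1  
>  s0   s0  s1 
   s1   s1  s2 
   s2   s2  s3 
   s3   s3  s4 
 * s4   s4  s5 
 * s5   s5  s5 
(> = start, * = accepting)

start=s0; accept=s4,s5; s0-0->s0; s0-1->s1; s1-0->s1; s1-1->s2; s2-0->s2; s2-1->s3; s3-0->s3; s3-1->s4; s4-0->s4; s4-1->s5; s5-0->s5; s5-1->s5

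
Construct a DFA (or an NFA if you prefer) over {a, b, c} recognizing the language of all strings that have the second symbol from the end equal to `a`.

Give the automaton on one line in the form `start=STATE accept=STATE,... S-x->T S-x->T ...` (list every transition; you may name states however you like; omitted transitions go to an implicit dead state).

start=s0 accept=s4,s5,s6 s0-a->s1 s0-b->s2 s0-c->s3 s1-a->s4 s1-b->s5 s1-c->s6 s2-a->s7 s2-b->s8 s2-c->s9 s3-a->s10 s3-b->s11 s3-c->s12 s4-a->s4 s4-b->s5 s4-c->s6 s5-a->s7 s5-b->s8 s5-c->s9 s6-a->s10 s6-b->s11 s6-c->s12 s7-a->s4 s7-b->s5 s7-c->s6 s8-a->s7 s8-b->s8 s8-c->s9 s9-a->s10 s9-b->s11 s9-c->s12 s10-a->s4 s10-b->s5 s10-c->s6 s11-a->s7 s11-b->s8 s11-c->s9 s12-a->s10 s12-b->s11 s12-c->s12

A DFA must remember the last 2 symbols (since which symbol is second-to-last isn't known until the input ends). Use one state per possible window of the last ≤2 symbols; accept from those whose window starts with `a`.
          a    b    c  
>  s0     s1   s2   s3 
   s1     s4   s5   s6 
   s2     s7   s8   s9 
   s3    s10  s11  s12 
 * s4     s4   s5   s6 
 * s5     s7   s8   s9 
 * s6    s10  s11  s12 
   s7     s4   s5   s6 
   s8     s7   s8   s9 
   s9    s10  s11  s12 
   s10    s4   s5   s6 
   s11    s7   s8   s9 
   s12   s10  s11  s12 
(> = start, * = accepting)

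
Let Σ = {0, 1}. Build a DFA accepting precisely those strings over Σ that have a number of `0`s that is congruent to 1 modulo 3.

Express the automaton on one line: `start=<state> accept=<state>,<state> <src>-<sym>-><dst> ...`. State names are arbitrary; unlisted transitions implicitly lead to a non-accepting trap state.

The only thing that matters is how many `0`s have appeared, reduced mod 3. Use one state per residue: S0 for 0, …, S2 for 2. Reading `0` moves to the next residue; anything else stays put. S1 is accepting.
A 3-state machine:
        0   1  
>  S0   S1  S0 
 * S1   S2  S1 
   S2   S0  S2 
(> = start, * = accepting)

start=S0 accept=S1 S0-0->S1 S0-1->S0 S1-0->S2 S1-1->S1 S2-0->S0 S2-1->S2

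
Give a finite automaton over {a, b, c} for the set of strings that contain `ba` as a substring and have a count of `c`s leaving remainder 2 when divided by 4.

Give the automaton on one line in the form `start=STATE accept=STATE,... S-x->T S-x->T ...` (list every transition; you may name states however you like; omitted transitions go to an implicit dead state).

Build one automaton per condition and run them in lockstep. The first has 3 states tracking whether and how much of `ba` has been seen; the second has 4 states tracking the count of `c`s modulo 4. A product state is a pair (one from each), accepting exactly when both do.
12 states suffice.
          a    b    c  
>  s0     s0   s1   s2 
   s1     s3   s1   s2 
   s2     s2   s4   s5 
   s3     s3   s3   s6 
   s4     s6   s4   s5 
   s5     s5   s7   s8 
   s6     s6   s6   s9 
   s7     s9   s7   s8 
   s8     s8  s10   s0 
 * s9     s9   s9  s11 
   s10   s11  s10   s0 
   s11   s11  s11   s3 
(> = start, * = accepting)

start=s0 accept=s9 s0-a->s0 s0-b->s1 s0-c->s2 s1-a->s3 s1-b->s1 s1-c->s2 s2-a->s2 s2-b->s4 s2-c->s5 s3-a->s3 s3-b->s3 s3-c->s6 s4-a->s6 s4-b->s4 s4-c->s5 s5-a->s5 s5-b->s7 s5-c->s8 s6-a->s6 s6-b->s6 s6-c->s9 s7-a->s9 s7-b->s7 s7-c->s8 s8-a->s8 s8-b->s10 s8-c->s0 s9-a->s9 s9-b->s9 s9-c->s11 s10-a->s11 s10-b->s10 s10-c->s0 s11-a->s11 s11-b->s11 s11-c->s3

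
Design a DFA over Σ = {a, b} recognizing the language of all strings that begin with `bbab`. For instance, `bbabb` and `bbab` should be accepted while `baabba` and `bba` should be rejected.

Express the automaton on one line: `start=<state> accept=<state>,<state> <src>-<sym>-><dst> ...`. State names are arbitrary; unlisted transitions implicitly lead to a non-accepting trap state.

Check the first 4 symbols one by one: s0 through s3 record how many have matched `bbab` so far; any wrong symbol goes to the dead state s5. After all 4 match we enter the accepting sink s4.
A 6-state machine:
        a   b  
>  s0   s5  s1 
   s1   s5  s2 
   s2   s3  s5 
   s3   s5  s4 
 * s4   s4  s4 
   s5   s5  s5 
(> = start, * = accepting)

start=s0 accept=s4 s0-a->s5 s0-b->s1 s1-a->s5 s1-b->s2 s2-a->s3 s2-b->s5 s3-a->s5 s3-b->s4 s4-a->s4 s4-b->s4 s5-a->s5 s5-b->s5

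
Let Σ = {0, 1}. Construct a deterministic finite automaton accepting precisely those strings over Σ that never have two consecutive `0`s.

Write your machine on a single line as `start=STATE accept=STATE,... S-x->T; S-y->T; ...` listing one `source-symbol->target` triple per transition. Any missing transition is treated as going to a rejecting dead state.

Track partial matches of the forbidden pattern `00`. State q2 is a dead state reached once `00` has occurred; every other state accepts. q0 means no part of `00` is currently matched.
3 states suffice.
        0   1  
>* q0   q1  q0 
 * q1   q2  q0 
   q2   q2  q2 
(> = start, * = accepting)

start=q0; accept=q0,q1; q0-0->q1; q0-1->q0; q1-0->q2; q1-1->q0; q2-0->q2; q2-1->q2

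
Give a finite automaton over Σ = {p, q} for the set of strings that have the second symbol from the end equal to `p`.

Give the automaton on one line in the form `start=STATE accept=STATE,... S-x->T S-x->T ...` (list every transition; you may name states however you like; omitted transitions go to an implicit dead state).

A DFA must remember the last 2 symbols (since which symbol is second-to-last isn't known until the input ends). Use one state per possible window of the last ≤2 symbols; accept from those whose window starts with `p`.
       p  q 
>  A   B  C 
   B   D  E 
   C   F  G 
 * D   D  E 
 * E   F  G 
   F   D  E 
   G   F  G 
(> = start, * = accepting)

start=A accept=D,E A-p->B A-q->C B-p->D B-q->E C-p->F C-q->G D-p->D D-q->E E-p->F E-q->G F-p->D F-q->E G-p->F G-q->G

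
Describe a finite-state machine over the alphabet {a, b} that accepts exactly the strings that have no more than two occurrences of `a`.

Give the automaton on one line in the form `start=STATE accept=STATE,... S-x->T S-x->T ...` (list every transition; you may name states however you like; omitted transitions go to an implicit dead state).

start=s0 accept=s0,s1,s2 s0-a->s1 s0-b->s0 s1-a->s2 s1-b->s1 s2-a->s3 s2-b->s2 s3-a->s3 s3-b->s3

Count `a`s, saturating at 3: states s0 through s2 mean 0 through 2 `a`s seen; s3 means more than 2. Each `a` increments (capped at s3); other symbols loop. Accept from {s0, s1, s2}.
        a   b  
>* s0   s1  s0 
 * s1   s2  s1 
 * s2   s3  s2 
   s3   s3  s3 
(> = start, * = accepting)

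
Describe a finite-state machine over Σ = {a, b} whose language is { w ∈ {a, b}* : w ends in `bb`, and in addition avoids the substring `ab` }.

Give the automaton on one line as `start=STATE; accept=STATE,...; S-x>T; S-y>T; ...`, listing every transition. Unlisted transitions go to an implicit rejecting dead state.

Handle the two conditions separately and then intersect. One (3 states) tracks how much of the suffix `bb` has currently been matched; the other (3 states) tracks partial matches of the forbidden pattern `ab`. Each combined state is a pair, one component from each; accept when both components accept. After merging equivalent states the machine shrinks.
        a   b  
>  S0   S1  S2 
   S1   S1  S1 
   S2   S1  S3 
 * S3   S1  S3 
(> = start, * = accepting)

start=S0; accept=S3; S0-a>S1; S0-b>S2; S1-a>S1; S1-b>S1; S2-a>S1; S2-b>S3; S3-a>S1; S3-b>S3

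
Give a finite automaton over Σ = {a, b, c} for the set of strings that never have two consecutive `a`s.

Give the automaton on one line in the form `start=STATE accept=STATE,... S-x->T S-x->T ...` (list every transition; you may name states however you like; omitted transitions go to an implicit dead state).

Track partial matches of the forbidden pattern `aa`. State s2 is a dead state reached once `aa` has occurred; every other state accepts. s0 means no part of `aa` is currently matched.
A 3-state machine:
        a   b   c  
>* s0   s1  s0  s0 
 * s1   s2  s0  s0 
   s2   s2  s2  s2 
(> = start, * = accepting)

start=s0 accept=s0,s1 s0-a->s1 s0-b->s0 s0-c->s0 s1-a->s2 s1-b->s0 s1-c->s0 s2-a->s2 s2-b->s2 s2-c->s2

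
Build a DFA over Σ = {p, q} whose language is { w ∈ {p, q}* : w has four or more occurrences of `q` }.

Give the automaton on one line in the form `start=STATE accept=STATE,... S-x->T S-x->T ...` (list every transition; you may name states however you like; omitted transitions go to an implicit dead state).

Only the number of `q`s matters, and only up to 5. Make a chain s0 → s1 → s2 → s3 → s4 → s5 advanced by each `q` (with s5 absorbing); every other symbol self-loops. The accepting set is {s4, s5}.
6 states suffice.
        p   q  
>  s0   s0  s1 
   s1   s1  s2 
   s2   s2  s3 
   s3   s3  s4 
 * s4   s4  s5 
 * s5   s5  s5 
(> = start, * = accepting)

start=s0 accept=s4,s5 s0-p->s0 s0-q->s1 s1-p->s1 s1-q->s2 s2-p->s2 s2-q->s3 s3-p->s3 s3-q->s4 s4-p->s4 s4-q->s5 s5-p->s5 s5-q->s5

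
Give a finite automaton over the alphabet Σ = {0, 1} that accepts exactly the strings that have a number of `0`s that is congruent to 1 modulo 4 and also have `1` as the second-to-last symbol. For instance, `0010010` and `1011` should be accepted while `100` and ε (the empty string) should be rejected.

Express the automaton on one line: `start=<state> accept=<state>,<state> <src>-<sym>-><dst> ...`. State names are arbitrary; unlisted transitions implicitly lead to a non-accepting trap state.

start=s0 accept=s5,s7 s0-0->s1 s0-1->s2 s1-0->s3 s1-1->s4 s2-0->s5 s2-1->s2 s3-0->s6 s3-1->s3 s4-0->s3 s4-1->s7 s5-0->s3 s5-1->s4 s6-0->s0 s6-1->s6 s7-0->s3 s7-1->s7

Handle the two conditions separately and then intersect. The first has 4 states tracking the count of `0`s modulo 4; the second has 7 states tracking the last 2 symbols read. A product state is a pair (one from each), accepting exactly when both do. Minimizing collapses redundant product states.
8 states suffice.
        0   1  
>  s0   s1  s2 
   s1   s3  s4 
   s2   s5  s2 
   s3   s6  s3 
   s4   s3  s7 
 * s5   s3  s4 
   s6   s0  s6 
 * s7   s3  s7 
(> = start, * = accepting)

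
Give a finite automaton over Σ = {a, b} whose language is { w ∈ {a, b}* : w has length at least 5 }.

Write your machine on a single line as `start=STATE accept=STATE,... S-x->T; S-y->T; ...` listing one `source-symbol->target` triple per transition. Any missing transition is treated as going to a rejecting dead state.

Count input length up to 6: every symbol moves from q0 toward q6, which means 'more than 5' and absorbs. Accept from {q5, q6}.
        a   b  
>  q0   q1  q1 
   q1   q2  q2 
   q2   q3  q3 
   q3   q4  q4 
   q4   q5  q5 
 * q5   q6  q6 
 * q6   q6  q6 
(> = start, * = accepting)

start=q0; accept=q5,q6; q0-a->q1; q0-b->q1; q1-a->q2; q1-b->q2; q2-a->q3; q2-b->q3; q3-a->q4; q3-b->q4; q4-a->q5; q4-b->q5; q5-a->q6; q5-b->q6; q6-a->q6; q6-b->q6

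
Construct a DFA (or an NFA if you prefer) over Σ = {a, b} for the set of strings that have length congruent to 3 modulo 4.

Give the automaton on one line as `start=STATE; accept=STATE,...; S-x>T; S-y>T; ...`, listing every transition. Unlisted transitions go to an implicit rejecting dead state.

Only the length mod 4 matters, so use a 4-cycle: from any state, every input symbol moves to the next state, wrapping q3 back to q0. Mark q3 accepting.
4 states suffice.
        a   b  
>  q0   q1  q1 
   q1   q2  q2 
   q2   q3  q3 
 * q3   q0  q0 
(> = start, * = accepting)

start=q0; accept=q3; q0-a>q1; q0-b>q1; q1-a>q2; q1-b>q2; q2-a>q3; q2-b>q3; q3-a>q0; q3-b>q0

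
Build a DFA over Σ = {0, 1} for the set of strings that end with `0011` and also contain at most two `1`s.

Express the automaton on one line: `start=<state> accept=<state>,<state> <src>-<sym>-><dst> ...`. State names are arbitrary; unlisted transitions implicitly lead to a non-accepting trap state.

start=q0 accept=q5 q0-0->q1 q0-1->q2 q1-0->q3 q1-1->q2 q2-0->q2 q2-1->q2 q3-0->q3 q3-1->q4 q4-0->q2 q4-1->q5 q5-0->q2 q5-1->q2

Build one automaton per condition and run them in lockstep. The first has 5 states tracking how much of the suffix `0011` has currently been matched; the second has 4 states tracking the count of `1`s, saturating at 3. A product state is a pair (one from each), accepting exactly when both do. Minimizing collapses redundant product states.
        0   1  
>  q0   q1  q2 
   q1   q3  q2 
   q2   q2  q2 
   q3   q3  q4 
   q4   q2  q5 
 * q5   q2  q2 
(> = start, * = accepting)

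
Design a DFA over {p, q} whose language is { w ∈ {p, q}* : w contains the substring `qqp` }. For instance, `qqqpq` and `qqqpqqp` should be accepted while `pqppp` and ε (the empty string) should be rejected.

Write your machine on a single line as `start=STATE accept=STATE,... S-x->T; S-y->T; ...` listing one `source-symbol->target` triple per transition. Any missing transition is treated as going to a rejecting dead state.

Track how much of `qqp` has been matched so far: state s0 is no progress, s3 is the absorbing accept state reached once `qqp` has occurred. Intermediate states record partial matches; on a mismatch, fall back to the longest reusable overlap.
With 4 states:
        p   q  
>  s0   s0  s1 
   s1   s0  s2 
   s2   s3  s2 
 * s3   s3  s3 
(> = start, * = accepting)

start=s0; accept=s3; s0-p->s0; s0-q->s1; s1-p->s0; s1-q->s2; s2-p->s3; s2-q->s2; s3-p->s3; s3-q->s3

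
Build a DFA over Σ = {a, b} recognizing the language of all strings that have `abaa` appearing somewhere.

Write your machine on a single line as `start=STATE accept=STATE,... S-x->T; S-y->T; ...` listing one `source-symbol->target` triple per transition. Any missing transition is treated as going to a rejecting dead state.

Track how much of `abaa` has been matched so far: state q0 is no progress, q4 is the absorbing accept state reached once `abaa` has occurred. Intermediate states record partial matches; on a mismatch, fall back to the longest reusable overlap.
5 states suffice.
        a   b  
>  q0   q1  q0 
   q1   q1  q2 
   q2   q3  q0 
   q3   q4  q2 
 * q4   q4  q4 
(> = start, * = accepting)

start=q0; accept=q4; q0-a->q1; q0-b->q0; q1-a->q1; q1-b->q2; q2-a->q3; q2-b->q0; q3-a->q4; q3-b->q2; q4-a->q4; q4-b->q4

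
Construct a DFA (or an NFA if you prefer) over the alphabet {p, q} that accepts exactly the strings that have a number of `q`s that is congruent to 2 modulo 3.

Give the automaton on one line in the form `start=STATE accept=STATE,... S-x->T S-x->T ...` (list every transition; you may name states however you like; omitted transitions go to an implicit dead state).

start=s0 accept=s2 s0-p->s0 s0-q->s1 s1-p->s1 s1-q->s2 s2-p->s2 s2-q->s0

Keep the running count of `q`s modulo 3: each `q` advances along the cycle s0 → s1 → s2 → s0 while other symbols loop. Accept at s2.
        p   q  
>  s0   s0  s1 
   s1   s1  s2 
 * s2   s2  s0 
(> = start, * = accepting)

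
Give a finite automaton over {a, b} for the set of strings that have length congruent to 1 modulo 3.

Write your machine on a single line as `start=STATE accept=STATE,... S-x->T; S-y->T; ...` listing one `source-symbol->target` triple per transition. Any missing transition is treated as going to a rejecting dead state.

Count input length modulo 3: every symbol advances one step around the cycle q0 → q1 → q2 → q0. Accept at q1.
A 3-state machine:
        a   b  
>  q0   q1  q1 
 * q1   q2  q2 
   q2   q0  q0 
(> = start, * = accepting)

start=q0; accept=q1; q0-a->q1; q0-b->q1; q1-a->q2; q1-b->q2; q2-a->q0; q2-b->q0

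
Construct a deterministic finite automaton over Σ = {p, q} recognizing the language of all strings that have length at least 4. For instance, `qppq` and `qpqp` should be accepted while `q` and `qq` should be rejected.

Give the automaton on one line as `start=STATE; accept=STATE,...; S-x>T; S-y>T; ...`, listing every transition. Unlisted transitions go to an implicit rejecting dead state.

We only need to distinguish lengths 0, 1, …, 4, and '>4'. Chain A → B → C → D → E → F on every symbol, with F looping. Accepting states: {E, F}.
       p  q 
>  A   B  B 
   B   C  C 
   C   D  D 
   D   E  E 
 * E   F  F 
 * F   F  F 
(> = start, * = accepting)

start=A; accept=E,F; A-p>B; A-q>B; B-p>C; B-q>C; C-p>D; C-q>D; D-p>E; D-q>E; E-p>F; E-q>F; F-p>F; F-q>F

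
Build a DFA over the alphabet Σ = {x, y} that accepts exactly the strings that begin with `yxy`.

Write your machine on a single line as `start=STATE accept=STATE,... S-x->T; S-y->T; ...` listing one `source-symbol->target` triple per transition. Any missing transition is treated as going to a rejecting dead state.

start=S0; accept=S3; S0-x->S4; S0-y->S1; S1-x->S2; S1-y->S4; S2-x->S4; S2-y->S3; S3-x->S3; S3-y->S3; S4-x->S4; S4-y->S4

Walk along `yxy` while the input agrees: from S0 take `y` to S1, and so on. Any deviation drops to the rejecting sink S4. Once S3 is reached the prefix is confirmed and every continuation is accepted.
A 5-state machine:
        x   y  
>  S0   S4  S1 
   S1   S2  S4 
   S2   S4  S3 
 * S3   S3  S3 
   S4   S4  S4 
(> = start, * = accepting)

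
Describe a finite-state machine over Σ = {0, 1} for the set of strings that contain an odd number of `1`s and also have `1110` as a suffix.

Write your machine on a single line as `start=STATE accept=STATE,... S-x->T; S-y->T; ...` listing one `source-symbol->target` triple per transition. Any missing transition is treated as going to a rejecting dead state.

start=A; accept=F; A-0->A; A-1->B; B-0->C; B-1->D; C-0->C; C-1->A; D-0->A; D-1->E; E-0->F; E-1->D; F-0->C; F-1->A

Handle the two conditions separately and then intersect. The first has 2 states tracking the count of `1`s modulo 2; the second has 5 states tracking how much of the suffix `1110` has currently been matched. A product state is a pair (one from each), accepting exactly when both do. Minimizing collapses redundant product states.
       0  1 
>  A   A  B 
   B   C  D 
   C   C  A 
   D   A  E 
   E   F  D 
 * F   C  A 
(> = start, * = accepting)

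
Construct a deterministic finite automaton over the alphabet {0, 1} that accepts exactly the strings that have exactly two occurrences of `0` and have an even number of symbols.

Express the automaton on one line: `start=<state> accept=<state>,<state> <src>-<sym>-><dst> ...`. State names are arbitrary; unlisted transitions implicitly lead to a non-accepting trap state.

start=S0 accept=S3 S0-0->S1 S0-1->S2 S1-0->S3 S1-1->S4 S2-0->S4 S2-1->S0 S3-0->S5 S3-1->S6 S4-0->S6 S4-1->S1 S5-0->S5 S5-1->S5 S6-0->S5 S6-1->S3

Handle the two conditions separately and then intersect. One (4 states) tracks the count of `0`s, saturating at 3; the other (2 states) tracks the input length modulo 2. Each combined state is a pair, one component from each; accept when both components accept. After merging equivalent states the machine shrinks.
A 7-state machine:
        0   1  
>  S0   S1  S2 
   S1   S3  S4 
   S2   S4  S0 
 * S3   S5  S6 
   S4   S6  S1 
   S5   S5  S5 
   S6   S5  S3 
(> = start, * = accepting)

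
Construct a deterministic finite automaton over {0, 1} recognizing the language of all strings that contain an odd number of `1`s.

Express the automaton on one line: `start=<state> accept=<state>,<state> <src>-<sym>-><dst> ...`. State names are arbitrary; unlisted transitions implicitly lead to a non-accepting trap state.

The only thing that matters is how many `1`s have appeared, reduced mod 2. Use one state per residue: A for 0, …, B for 1. Reading `1` moves to the next residue; anything else stays put. B is accepting.
2 states suffice.
       0  1 
>  A   A  B 
 * B   B  A 
(> = start, * = accepting)

start=A accept=B A-0->A A-1->B B-0->B B-1->A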